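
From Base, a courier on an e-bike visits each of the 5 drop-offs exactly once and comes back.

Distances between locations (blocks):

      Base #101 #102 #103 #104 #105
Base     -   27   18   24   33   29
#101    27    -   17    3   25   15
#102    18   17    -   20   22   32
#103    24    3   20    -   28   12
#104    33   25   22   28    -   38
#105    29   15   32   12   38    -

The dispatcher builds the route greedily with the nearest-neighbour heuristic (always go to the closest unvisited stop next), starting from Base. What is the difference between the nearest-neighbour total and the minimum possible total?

From Base: #102=18, #103=24, #101=27, #105=29, #104=33 → choose #102 (18).
From #102: #101=17, #103=20, #104=22, #105=32 → choose #101 (17).
From #101: #103=3, #105=15, #104=25 → choose #103 (3).
From #103: #105=12, #104=28 → choose #105 (12).
From #105: #104=38 → choose #104 (38).
NN route Base → #102 → #101 → #103 → #105 → #104 → Base costs 121.
Optimal: Base → #102 → #104 → #101 → #103 → #105 → Base costs 109 (by enumerating all 60 distinct tours).
Excess = 121 − 109 = 12.

Excess over optimum: 12 blocks.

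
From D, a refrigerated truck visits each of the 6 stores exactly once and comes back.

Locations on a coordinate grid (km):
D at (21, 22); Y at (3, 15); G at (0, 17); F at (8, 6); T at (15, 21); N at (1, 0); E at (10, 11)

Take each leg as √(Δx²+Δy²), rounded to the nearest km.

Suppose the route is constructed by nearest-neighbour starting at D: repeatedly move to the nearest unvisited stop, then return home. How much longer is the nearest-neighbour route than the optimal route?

The nearest-neighbour route is 2 km longer than optimal.

D: T=6, E=16, Y=19, F=21, G=22, N=30 ⇒ T
T: E=11, Y=13, G=16, F=17, N=25 ⇒ E
E: F=5, Y=8, G=12, N=14 ⇒ F
F: N=9, Y=10, G=14 ⇒ N
N: Y=15, G=17 ⇒ Y
Y: G=4 ⇒ G
NN route D → T → E → F → N → Y → G → D costs 72.
Optimal: D → T → Y → G → N → F → E → D costs 70 (by enumerating all 360 distinct tours).
Excess = 72 − 70 = 2.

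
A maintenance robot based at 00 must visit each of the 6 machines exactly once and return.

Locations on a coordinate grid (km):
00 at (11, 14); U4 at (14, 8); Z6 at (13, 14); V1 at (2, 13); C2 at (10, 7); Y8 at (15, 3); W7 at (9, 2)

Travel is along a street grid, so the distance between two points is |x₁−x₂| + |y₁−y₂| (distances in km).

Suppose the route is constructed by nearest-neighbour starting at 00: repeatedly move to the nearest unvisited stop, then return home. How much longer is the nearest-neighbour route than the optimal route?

From 00: Z6=2, C2=8, U4=9, V1=10, W7=14, Y8=15 → choose Z6 (2).
From Z6: U4=7, C2=10, V1=12, Y8=13, W7=16 → choose U4 (7).
From U4: C2=5, Y8=6, W7=11, V1=17 → choose C2 (5).
From C2: W7=6, Y8=9, V1=14 → choose W7 (6).
From W7: Y8=7, V1=18 → choose Y8 (7).
From Y8: V1=23 → choose V1 (23).
NN route 00 → Z6 → U4 → C2 → W7 → Y8 → V1 → 00 costs 60.
Optimal: 00 → Z6 → U4 → Y8 → W7 → C2 → V1 → 00 costs 52 (by enumerating all 360 distinct tours).
Excess = 60 − 52 = 8.

8 km longer than the optimal tour.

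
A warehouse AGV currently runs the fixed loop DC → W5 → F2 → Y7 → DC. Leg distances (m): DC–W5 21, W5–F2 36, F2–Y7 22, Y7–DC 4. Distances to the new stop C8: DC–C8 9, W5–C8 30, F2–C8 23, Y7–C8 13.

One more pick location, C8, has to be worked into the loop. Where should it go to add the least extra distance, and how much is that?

Adding 14 m by placing C8 on the F2–Y7 leg.

Insertion cost between consecutive stops i–j is d(i,C8) + d(C8,j) − d(i,j):
  between DC and W5: 9 + 30 − 21 = 18
  between W5 and F2: 30 + 23 − 36 = 17
  between F2 and Y7: 23 + 13 − 22 = 14
  between Y7 and DC: 13 + 9 − 4 = 18
Cheapest insertion is between F2 and Y7, adding 14.
New total = 83 + 14 = 97.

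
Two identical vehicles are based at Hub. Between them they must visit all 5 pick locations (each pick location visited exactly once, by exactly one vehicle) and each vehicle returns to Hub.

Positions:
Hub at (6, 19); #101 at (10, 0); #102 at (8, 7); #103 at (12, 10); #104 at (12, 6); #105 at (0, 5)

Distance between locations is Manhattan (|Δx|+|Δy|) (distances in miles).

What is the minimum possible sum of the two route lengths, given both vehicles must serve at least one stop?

There are 2^4 − 1 = 15 ways to divide the 5 stops into two non-empty groups. For each, the best each vehicle can do is its own shortest tour through its group:
  {#101} + {#102, #103, #104, #105}: 46 + 54 = 100
  {#102} + {#101, #103, #104, #105}: 28 + 62 = 90
  {#101, #102} + {#103, #104, #105}: 46 + 52 = 98
  {#103} + {#101, #102, #104, #105}: 30 + 62 = 92
  {#101, #103} + {#102, #104, #105}: 50 + 52 = 102
  {#102, #103} + {#101, #104, #105}: 36 + 62 = 98
  … (15 splits in total)
Best: vehicle 1 Hub → #102 → Hub = 28; vehicle 2 Hub → #103 → #104 → #101 → #105 → Hub = 62; combined 90.

90 miles — the smallest possible combined total.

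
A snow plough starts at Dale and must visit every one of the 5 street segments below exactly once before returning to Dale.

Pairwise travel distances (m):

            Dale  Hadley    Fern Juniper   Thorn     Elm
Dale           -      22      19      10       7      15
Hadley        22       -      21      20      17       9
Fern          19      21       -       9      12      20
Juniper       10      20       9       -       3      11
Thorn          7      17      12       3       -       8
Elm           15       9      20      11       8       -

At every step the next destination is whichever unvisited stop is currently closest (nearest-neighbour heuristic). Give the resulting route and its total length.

From Dale: distances to unvisited — Thorn=7, Juniper=10, Elm=15, Fern=19, Hadley=22. Nearest is Thorn (7).
From Thorn: distances to unvisited — Juniper=3, Elm=8, Fern=12, Hadley=17. Nearest is Juniper (3).
From Juniper: distances to unvisited — Fern=9, Elm=11, Hadley=20. Nearest is Fern (9).
From Fern: distances to unvisited — Elm=20, Hadley=21. Nearest is Elm (20).
From Elm: distances to unvisited — Hadley=9. Nearest is Hadley (9).
Return Hadley→Dale: 22.
Total = 7 + 3 + 9 + 20 + 9 + 22 = 70.

70 m along Dale → Thorn → Juniper → Fern → Elm → Hadley → Dale.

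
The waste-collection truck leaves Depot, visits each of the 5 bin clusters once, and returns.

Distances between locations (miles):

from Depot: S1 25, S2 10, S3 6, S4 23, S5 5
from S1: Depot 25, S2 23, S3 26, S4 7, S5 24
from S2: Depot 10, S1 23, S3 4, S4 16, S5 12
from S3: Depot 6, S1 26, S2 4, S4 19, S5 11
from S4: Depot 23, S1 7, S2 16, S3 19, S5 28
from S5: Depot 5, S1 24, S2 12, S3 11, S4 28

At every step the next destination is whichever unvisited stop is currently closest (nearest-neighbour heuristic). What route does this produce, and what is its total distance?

From Depot: distances to unvisited — S5=5, S3=6, S2=10, S4=23, S1=25. Nearest is S5 (5).
From S5: distances to unvisited — S3=11, S2=12, S1=24, S4=28. Nearest is S3 (11).
From S3: distances to unvisited — S2=4, S4=19, S1=26. Nearest is S2 (4).
From S2: distances to unvisited — S4=16, S1=23. Nearest is S4 (16).
From S4: distances to unvisited — S1=7. Nearest is S1 (7).
Return S1→Depot: 25.
Total = 5 + 11 + 4 + 16 + 7 + 25 = 68.

68 miles along Depot → S5 → S3 → S2 → S4 → S1 → Depot.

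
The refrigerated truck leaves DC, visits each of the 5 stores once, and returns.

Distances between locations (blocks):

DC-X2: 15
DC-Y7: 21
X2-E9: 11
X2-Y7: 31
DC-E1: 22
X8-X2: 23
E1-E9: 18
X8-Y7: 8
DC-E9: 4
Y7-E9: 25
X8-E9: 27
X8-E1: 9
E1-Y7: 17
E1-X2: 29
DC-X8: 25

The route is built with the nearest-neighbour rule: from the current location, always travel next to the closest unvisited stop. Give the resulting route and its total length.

Nearest-neighbour total = 85 blocks; route DC → E9 → X2 → X8 → Y7 → E1 → DC.

At DC the remaining stops are E9 4, X2 15, Y7 21, E1 22, X8 25; go to E9.
At E9 the remaining stops are X2 11, E1 18, Y7 25, X8 27; go to X2.
At X2 the remaining stops are X8 23, E1 29, Y7 31; go to X8.
At X8 the remaining stops are Y7 8, E1 9; go to Y7.
At Y7 the remaining stops are E1 17; go to E1.
Return E1→DC: 22.
Total = 4 + 11 + 23 + 8 + 17 + 22 = 85.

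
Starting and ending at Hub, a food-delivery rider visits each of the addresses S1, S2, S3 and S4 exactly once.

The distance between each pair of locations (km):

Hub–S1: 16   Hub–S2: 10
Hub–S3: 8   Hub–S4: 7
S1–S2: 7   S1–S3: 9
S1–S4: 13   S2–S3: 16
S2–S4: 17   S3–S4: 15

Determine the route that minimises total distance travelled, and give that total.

Minimum total distance: 48 km.

With 4 stops there are 4!/2 = 12 distinct round trips (a route and its reverse cost the same).
Hub→S1→S2→S3→S4→Hub: 16+7+16+15+7 = 61
Hub→S1→S2→S4→S3→Hub: 16+7+17+15+8 = 63
Hub→S1→S3→S2→S4→Hub: 16+9+16+17+7 = 65
Hub→S1→S3→S4→S2→Hub: 16+9+15+17+10 = 67
Hub→S1→S4→S2→S3→Hub: 16+13+17+16+8 = 70
Hub→S1→S4→S3→S2→Hub: 16+13+15+16+10 = 70
Hub→S2→S1→S3→S4→Hub: 10+7+9+15+7 = 48
Hub→S2→S1→S4→S3→Hub: 10+7+13+15+8 = 53
Hub→S2→S3→S1→S4→Hub: 10+16+9+13+7 = 55
Hub→S2→S4→S1→S3→Hub: 10+17+13+9+8 = 57
Hub→S3→S1→S2→S4→Hub: 8+9+7+17+7 = 48
Hub→S3→S2→S1→S4→Hub: 8+16+7+13+7 = 51
The minimum is 48.
One optimal route: Hub → S2 → S1 → S3 → S4 → Hub (or its reverse).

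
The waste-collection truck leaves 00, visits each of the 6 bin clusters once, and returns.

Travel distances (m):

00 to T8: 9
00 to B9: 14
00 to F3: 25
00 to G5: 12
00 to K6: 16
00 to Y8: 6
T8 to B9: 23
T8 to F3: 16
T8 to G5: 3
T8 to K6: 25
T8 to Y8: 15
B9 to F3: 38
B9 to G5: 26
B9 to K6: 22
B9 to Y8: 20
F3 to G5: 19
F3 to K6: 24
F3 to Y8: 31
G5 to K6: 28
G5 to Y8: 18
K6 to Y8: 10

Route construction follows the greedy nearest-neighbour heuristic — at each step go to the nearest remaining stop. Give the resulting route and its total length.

At 00 the remaining stops are Y8 6, T8 9, G5 12, B9 14, K6 16, F3 25; go to Y8.
At Y8 the remaining stops are K6 10, T8 15, G5 18, B9 20, F3 31; go to K6.
At K6 the remaining stops are B9 22, F3 24, T8 25, G5 28; go to B9.
At B9 the remaining stops are T8 23, G5 26, F3 38; go to T8.
At T8 the remaining stops are G5 3, F3 16; go to G5.
At G5 the remaining stops are F3 19; go to F3.
Return F3→00: 25.
Total = 6 + 10 + 22 + 23 + 3 + 19 + 25 = 108.

Total distance 108 m via the nearest-neighbour route 00 → Y8 → K6 → B9 → T8 → G5 → F3 → 00.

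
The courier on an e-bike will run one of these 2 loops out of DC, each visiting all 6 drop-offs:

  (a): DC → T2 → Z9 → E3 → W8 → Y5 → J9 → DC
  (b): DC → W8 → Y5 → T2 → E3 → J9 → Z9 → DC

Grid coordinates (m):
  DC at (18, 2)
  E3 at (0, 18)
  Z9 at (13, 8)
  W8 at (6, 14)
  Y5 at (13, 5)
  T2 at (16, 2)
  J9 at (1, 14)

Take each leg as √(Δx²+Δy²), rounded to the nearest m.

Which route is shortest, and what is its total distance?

79 m — (a) is the shortest.

(a): 2 + 7 + 16 + 7 + 11 + 15 + 21 = 79
(b): 17 + 11 + 4 + 23 + 4 + 13 + 8 = 80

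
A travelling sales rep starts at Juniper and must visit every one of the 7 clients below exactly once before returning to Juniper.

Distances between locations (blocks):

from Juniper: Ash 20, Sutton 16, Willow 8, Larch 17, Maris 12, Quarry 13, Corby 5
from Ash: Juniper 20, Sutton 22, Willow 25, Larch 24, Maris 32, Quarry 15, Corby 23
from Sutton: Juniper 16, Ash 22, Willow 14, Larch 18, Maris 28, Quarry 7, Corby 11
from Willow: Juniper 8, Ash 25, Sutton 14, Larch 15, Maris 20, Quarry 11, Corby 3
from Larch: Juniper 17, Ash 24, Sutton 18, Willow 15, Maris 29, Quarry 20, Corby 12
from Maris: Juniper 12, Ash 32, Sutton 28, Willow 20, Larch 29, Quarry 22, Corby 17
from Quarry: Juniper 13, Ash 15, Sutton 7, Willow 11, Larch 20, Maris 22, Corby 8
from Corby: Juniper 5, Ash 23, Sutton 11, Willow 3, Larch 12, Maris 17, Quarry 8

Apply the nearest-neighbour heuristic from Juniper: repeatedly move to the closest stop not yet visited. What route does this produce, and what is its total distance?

Juniper → [Corby:5 / Willow:8 / Maris:12 / Quarry:13 / Sutton:16 / Larch:17 / Ash:20] → Corby (5)
Corby → [Willow:3 / Quarry:8 / Sutton:11 / Larch:12 / Maris:17 / Ash:23] → Willow (3)
Willow → [Quarry:11 / Sutton:14 / Larch:15 / Maris:20 / Ash:25] → Quarry (11)
Quarry → [Sutton:7 / Ash:15 / Larch:20 / Maris:22] → Sutton (7)
Sutton → [Larch:18 / Ash:22 / Maris:28] → Larch (18)
Larch → [Ash:24 / Maris:29] → Ash (24)
Ash → [Maris:32] → Maris (32)
Return Maris→Juniper: 12.
Total = 5 + 3 + 11 + 7 + 18 + 24 + 32 + 12 = 112.

112 blocks along Juniper → Corby → Willow → Quarry → Sutton → Larch → Ash → Maris → Juniper.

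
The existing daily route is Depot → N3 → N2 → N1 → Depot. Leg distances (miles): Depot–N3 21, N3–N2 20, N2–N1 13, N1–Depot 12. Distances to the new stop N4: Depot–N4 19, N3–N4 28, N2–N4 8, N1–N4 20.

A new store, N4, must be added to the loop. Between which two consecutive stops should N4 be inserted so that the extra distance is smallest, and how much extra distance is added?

Insertion cost between consecutive stops i–j is d(i,N4) + d(N4,j) − d(i,j):
  between Depot and N3: 19 + 28 − 21 = 26
  between N3 and N2: 28 + 8 − 20 = 16
  between N2 and N1: 8 + 20 − 13 = 15
  between N1 and Depot: 20 + 19 − 12 = 27
Cheapest insertion is between N2 and N1, adding 15.
New total = 66 + 15 = 81.

Minimum extra distance: 15 miles, inserting N4 between N2 and N1.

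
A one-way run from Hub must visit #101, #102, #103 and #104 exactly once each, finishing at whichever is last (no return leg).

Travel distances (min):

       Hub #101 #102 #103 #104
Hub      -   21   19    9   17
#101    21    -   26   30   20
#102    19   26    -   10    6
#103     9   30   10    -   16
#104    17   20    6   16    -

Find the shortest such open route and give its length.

45 min — the minimum one-way total.

There are 4! = 24 possible orderings.
Hub → #101 → #102 → #103 → #104: 21+26+10+16 = 73
Hub → #101 → #102 → #104 → #103: 21+26+6+16 = 69
Hub → #101 → #103 → #102 → #104: 21+30+10+6 = 67
Hub → #101 → #103 → #104 → #102: 21+30+16+6 = 73
Hub → #101 → #104 → #102 → #103: 21+20+6+10 = 57
Hub → #101 → #104 → #103 → #102: 21+20+16+10 = 67
Hub → #102 → #101 → #103 → #104: 19+26+30+16 = 91
Hub → #102 → #101 → #104 → #103: 19+26+20+16 = 81
Hub → #102 → #103 → #101 → #104: 19+10+30+20 = 79
Hub → #102 → #103 → #104 → #101: 19+10+16+20 = 65
Hub → #102 → #104 → #101 → #103: 19+6+20+30 = 75
Hub → #102 → #104 → #103 → #101: 19+6+16+30 = 71
Hub → #103 → #101 → #102 → #104: 9+30+26+6 = 71
Hub → #103 → #101 → #104 → #102: 9+30+20+6 = 65
… (10 more)
Hub → #103 → #102 → #104 → #101: 9+10+6+20 = 45  ← best
The minimum is 45.
One shortest path: Hub → #103 → #102 → #104 → #101.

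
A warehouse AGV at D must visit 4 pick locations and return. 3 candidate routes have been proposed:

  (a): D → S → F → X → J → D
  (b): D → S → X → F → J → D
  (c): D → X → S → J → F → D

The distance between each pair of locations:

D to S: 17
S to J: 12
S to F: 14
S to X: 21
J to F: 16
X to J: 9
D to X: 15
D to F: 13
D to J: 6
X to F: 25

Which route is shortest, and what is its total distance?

(a): 17 + 14 + 25 + 9 + 6 = 71
(b): 17 + 21 + 25 + 16 + 6 = 85
(c): 15 + 21 + 12 + 16 + 13 = 77

71 — (a) is the shortest.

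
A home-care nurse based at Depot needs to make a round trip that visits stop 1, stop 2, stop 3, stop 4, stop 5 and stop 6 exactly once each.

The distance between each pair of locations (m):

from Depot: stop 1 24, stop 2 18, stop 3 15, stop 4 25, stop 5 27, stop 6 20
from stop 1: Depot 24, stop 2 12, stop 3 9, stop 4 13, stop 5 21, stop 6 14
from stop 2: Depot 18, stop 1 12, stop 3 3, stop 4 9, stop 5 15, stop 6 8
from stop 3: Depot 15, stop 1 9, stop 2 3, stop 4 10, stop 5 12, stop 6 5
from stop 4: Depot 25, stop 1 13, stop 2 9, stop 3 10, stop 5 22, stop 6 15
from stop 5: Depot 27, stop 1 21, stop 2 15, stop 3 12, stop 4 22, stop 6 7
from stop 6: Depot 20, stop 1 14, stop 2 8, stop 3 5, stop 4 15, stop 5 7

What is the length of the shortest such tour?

88 m — the shortest possible round trip.

With 6 stops there are 6!/2 = 360 distinct round trips (a route and its reverse cost the same).
Depot-stop 1-stop 2-stop 3-stop 4-stop 5-stop 6-Depot: 24+12+3+10+22+7+20 = 98
Depot-stop 1-stop 2-stop 3-stop 4-stop 6-stop 5-Depot: 24+12+3+10+15+7+27 = 98
Depot-stop 1-stop 2-stop 3-stop 5-stop 4-stop 6-Depot: 24+12+3+12+22+15+20 = 108
Depot-stop 1-stop 2-stop 3-stop 5-stop 6-stop 4-Depot: 24+12+3+12+7+15+25 = 98
Depot-stop 1-stop 2-stop 3-stop 6-stop 4-stop 5-Depot: 24+12+3+5+15+22+27 = 108
Depot-stop 1-stop 2-stop 3-stop 6-stop 5-stop 4-Depot: 24+12+3+5+7+22+25 = 98
Depot-stop 1-stop 2-stop 4-stop 3-stop 5-stop 6-Depot: 24+12+9+10+12+7+20 = 94
Depot-stop 1-stop 2-stop 4-stop 3-stop 6-stop 5-Depot: 24+12+9+10+5+7+27 = 94
… (352 more)
Depot-stop 1-stop 4-stop 2-stop 3-stop 5-stop 6-Depot: 24+13+9+3+12+7+20 = 88  ← best
The minimum is 88.
One optimal route: Depot → stop 1 → stop 4 → stop 2 → stop 3 → stop 5 → stop 6 → Depot (or its reverse).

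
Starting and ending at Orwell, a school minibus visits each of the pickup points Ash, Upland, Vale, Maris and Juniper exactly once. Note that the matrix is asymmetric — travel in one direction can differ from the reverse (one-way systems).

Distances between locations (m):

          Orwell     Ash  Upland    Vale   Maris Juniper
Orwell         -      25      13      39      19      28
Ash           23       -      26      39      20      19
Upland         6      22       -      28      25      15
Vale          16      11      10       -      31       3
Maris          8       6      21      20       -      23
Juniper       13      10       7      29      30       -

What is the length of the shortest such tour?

Shortest round trip = 80 m.

Orwell - Ash - Upland - Vale - Maris - Juniper - Orwell: 25+26+28+31+23+13 = 146
Orwell - Ash - Upland - Vale - Juniper - Maris - Orwell: 25+26+28+3+30+8 = 120
Orwell - Ash - Upland - Maris - Vale - Juniper - Orwell: 25+26+25+20+3+13 = 112
Orwell - Ash - Upland - Maris - Juniper - Vale - Orwell: 25+26+25+23+29+16 = 144
Orwell - Ash - Upland - Juniper - Vale - Maris - Orwell: 25+26+15+29+31+8 = 134
Orwell - Ash - Upland - Juniper - Maris - Vale - Orwell: 25+26+15+30+20+16 = 132
Orwell - Ash - Vale - Upland - Maris - Juniper - Orwell: 25+39+10+25+23+13 = 135
Orwell - Ash - Vale - Upland - Juniper - Maris - Orwell: 25+39+10+15+30+8 = 127
Orwell - Ash - Vale - Maris - Upland - Juniper - Orwell: 25+39+31+21+15+13 = 144
Orwell - Ash - Vale - Maris - Juniper - Upland - Orwell: 25+39+31+23+7+6 = 131
Orwell - Ash - Vale - Juniper - Upland - Maris - Orwell: 25+39+3+7+25+8 = 107
Orwell - Ash - Vale - Juniper - Maris - Upland - Orwell: 25+39+3+30+21+6 = 124
Orwell - Ash - Maris - Upland - Vale - Juniper - Orwell: 25+20+21+28+3+13 = 110
Orwell - Ash - Maris - Upland - Juniper - Vale - Orwell: 25+20+21+15+29+16 = 126
… (106 more)
Orwell - Maris - Ash - Vale - Juniper - Upland - Orwell: 19+6+39+3+7+6 = 80  ← best
The minimum is 80.
One optimal route: Orwell → Maris → Ash → Vale → Juniper → Upland → Orwell.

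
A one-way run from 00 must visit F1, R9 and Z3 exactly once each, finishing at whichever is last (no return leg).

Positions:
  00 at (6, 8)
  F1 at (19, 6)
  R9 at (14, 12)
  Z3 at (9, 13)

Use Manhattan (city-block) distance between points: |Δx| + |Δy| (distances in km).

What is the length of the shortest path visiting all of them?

Shortest open route: 25 km.

There are 3! = 6 possible orderings.
00 → F1 → R9 → Z3: 15+11+6 = 32
00 → F1 → Z3 → R9: 15+17+6 = 38
00 → R9 → F1 → Z3: 12+11+17 = 40
00 → R9 → Z3 → F1: 12+6+17 = 35
00 → Z3 → F1 → R9: 8+17+11 = 36
00 → Z3 → R9 → F1: 8+6+11 = 25
The minimum is 25.
One shortest path: 00 → Z3 → R9 → F1.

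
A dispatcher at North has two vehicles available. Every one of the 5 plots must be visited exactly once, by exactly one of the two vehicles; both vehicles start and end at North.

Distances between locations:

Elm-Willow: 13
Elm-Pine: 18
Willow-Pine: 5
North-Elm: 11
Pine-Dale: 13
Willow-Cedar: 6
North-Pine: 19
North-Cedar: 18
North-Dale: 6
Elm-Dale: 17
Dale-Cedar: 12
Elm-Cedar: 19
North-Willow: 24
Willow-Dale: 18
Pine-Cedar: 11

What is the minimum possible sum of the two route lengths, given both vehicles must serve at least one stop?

There are 2^4 − 1 = 15 ways to divide the 5 stops into two non-empty groups. For each, the best each vehicle can do is its own shortest tour through its group:
  {Elm} + {Willow, Pine, Dale, Cedar}: 22 + 48 = 70
  {Willow} + {Elm, Pine, Dale, Cedar}: 48 + 58 = 106
  {Elm, Willow} + {Pine, Dale, Cedar}: 48 + 48 = 96
  {Pine} + {Elm, Willow, Dale, Cedar}: 38 + 48 = 86
  {Elm, Pine} + {Willow, Dale, Cedar}: 48 + 48 = 96
  {Willow, Pine} + {Elm, Dale, Cedar}: 48 + 48 = 96
  … (15 splits in total)
Best: vehicle 1 North → Elm → North = 22; vehicle 2 North → Pine → Willow → Cedar → Dale → North = 48; combined 70.

Minimum combined distance: 70.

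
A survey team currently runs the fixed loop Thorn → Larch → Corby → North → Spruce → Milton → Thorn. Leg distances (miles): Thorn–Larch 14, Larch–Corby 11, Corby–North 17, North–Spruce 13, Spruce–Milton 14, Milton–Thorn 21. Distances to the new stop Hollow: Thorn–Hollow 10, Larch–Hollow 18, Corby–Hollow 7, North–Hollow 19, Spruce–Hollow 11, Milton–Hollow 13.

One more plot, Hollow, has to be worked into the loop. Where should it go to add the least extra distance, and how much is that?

Insertion cost between consecutive stops i–j is d(i,Hollow) + d(Hollow,j) − d(i,j):
  between Thorn and Larch: 10 + 18 − 14 = 14
  between Larch and Corby: 18 + 7 − 11 = 14
  between Corby and North: 7 + 19 − 17 = 9
  between North and Spruce: 19 + 11 − 13 = 17
  between Spruce and Milton: 11 + 13 − 14 = 10
  between Milton and Thorn: 13 + 10 − 21 = 2
Cheapest insertion is between Milton and Thorn, adding 2.
New total = 90 + 2 = 92.

Adding 2 miles by placing Hollow on the Milton–Thorn leg.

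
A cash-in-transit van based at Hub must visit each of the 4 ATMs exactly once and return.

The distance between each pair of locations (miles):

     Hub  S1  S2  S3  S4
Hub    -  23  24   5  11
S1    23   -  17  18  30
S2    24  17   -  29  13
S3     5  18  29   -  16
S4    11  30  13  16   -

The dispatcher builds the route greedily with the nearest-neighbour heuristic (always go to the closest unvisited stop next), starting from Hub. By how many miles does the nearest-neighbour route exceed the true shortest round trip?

From Hub: S3=5, S4=11, S1=23, S2=24 → choose S3 (5).
From S3: S4=16, S1=18, S2=29 → choose S4 (16).
From S4: S2=13, S1=30 → choose S2 (13).
From S2: S1=17 → choose S1 (17).
NN route Hub → S3 → S4 → S2 → S1 → Hub costs 74.
Optimal: Hub → S3 → S1 → S2 → S4 → Hub costs 64 (by enumerating all 12 distinct tours).
Excess = 74 − 64 = 10.

Excess over optimum: 10 miles.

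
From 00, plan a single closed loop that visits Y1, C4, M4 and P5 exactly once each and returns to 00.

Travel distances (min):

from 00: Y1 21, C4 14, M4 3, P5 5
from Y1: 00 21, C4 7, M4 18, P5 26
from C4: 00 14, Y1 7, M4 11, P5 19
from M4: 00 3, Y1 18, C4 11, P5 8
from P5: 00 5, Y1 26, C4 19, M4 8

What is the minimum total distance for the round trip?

Minimum total distance: 52 min.

00-Y1-C4-M4-P5-00: 21+7+11+8+5 = 52
00-Y1-C4-P5-M4-00: 21+7+19+8+3 = 58
00-Y1-M4-C4-P5-00: 21+18+11+19+5 = 74
00-Y1-M4-P5-C4-00: 21+18+8+19+14 = 80
00-Y1-P5-C4-M4-00: 21+26+19+11+3 = 80
00-Y1-P5-M4-C4-00: 21+26+8+11+14 = 80
00-C4-Y1-M4-P5-00: 14+7+18+8+5 = 52
00-C4-Y1-P5-M4-00: 14+7+26+8+3 = 58
00-C4-M4-Y1-P5-00: 14+11+18+26+5 = 74
00-C4-P5-Y1-M4-00: 14+19+26+18+3 = 80
00-M4-Y1-C4-P5-00: 3+18+7+19+5 = 52
00-M4-C4-Y1-P5-00: 3+11+7+26+5 = 52
The minimum is 52.
One optimal route: 00 → Y1 → C4 → M4 → P5 → 00 (or its reverse).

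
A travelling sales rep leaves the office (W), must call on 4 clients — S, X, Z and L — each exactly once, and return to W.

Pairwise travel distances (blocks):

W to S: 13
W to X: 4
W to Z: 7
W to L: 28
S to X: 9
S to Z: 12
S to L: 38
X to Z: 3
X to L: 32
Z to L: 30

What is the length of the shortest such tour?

With 4 stops there are 4!/2 = 12 distinct round trips (a route and its reverse cost the same).
W → S → X → Z → L → W: 13+9+3+30+28 = 83
W → S → X → L → Z → W: 13+9+32+30+7 = 91
W → S → Z → X → L → W: 13+12+3+32+28 = 88
W → S → Z → L → X → W: 13+12+30+32+4 = 91
W → S → L → X → Z → W: 13+38+32+3+7 = 93
W → S → L → Z → X → W: 13+38+30+3+4 = 88
W → X → S → Z → L → W: 4+9+12+30+28 = 83
W → X → S → L → Z → W: 4+9+38+30+7 = 88
W → X → Z → S → L → W: 4+3+12+38+28 = 85
W → X → L → S → Z → W: 4+32+38+12+7 = 93
W → Z → S → X → L → W: 7+12+9+32+28 = 88
W → Z → X → S → L → W: 7+3+9+38+28 = 85
The minimum is 83.
One optimal route: W → S → X → Z → L → W (or its reverse).

Minimum total distance: 83 blocks.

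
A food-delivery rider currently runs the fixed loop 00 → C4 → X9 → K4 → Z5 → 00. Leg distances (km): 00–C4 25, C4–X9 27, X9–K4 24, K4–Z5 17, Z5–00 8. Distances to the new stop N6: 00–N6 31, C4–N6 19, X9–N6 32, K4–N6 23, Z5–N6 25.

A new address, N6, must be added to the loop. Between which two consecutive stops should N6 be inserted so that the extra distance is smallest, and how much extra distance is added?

Insertion cost between consecutive stops i–j is d(i,N6) + d(N6,j) − d(i,j):
  between 00 and C4: 31 + 19 − 25 = 25
  between C4 and X9: 19 + 32 − 27 = 24
  between X9 and K4: 32 + 23 − 24 = 31
  between K4 and Z5: 23 + 25 − 17 = 31
  between Z5 and 00: 25 + 31 − 8 = 48
Cheapest insertion is between C4 and X9, adding 24.
New total = 101 + 24 = 125.

Minimum extra distance: 24 km, inserting N6 between C4 and X9.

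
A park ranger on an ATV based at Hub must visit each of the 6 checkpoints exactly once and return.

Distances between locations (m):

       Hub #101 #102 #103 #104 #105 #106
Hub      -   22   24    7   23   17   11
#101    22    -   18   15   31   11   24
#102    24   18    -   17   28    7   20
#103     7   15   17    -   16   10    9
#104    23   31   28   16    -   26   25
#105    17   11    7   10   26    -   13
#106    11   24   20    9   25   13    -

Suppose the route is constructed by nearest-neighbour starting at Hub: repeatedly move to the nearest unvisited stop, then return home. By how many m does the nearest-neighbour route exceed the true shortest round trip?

From Hub: #103=7, #106=11, #105=17, #101=22, #104=23, #102=24 → choose #103 (7).
From #103: #106=9, #105=10, #101=15, #104=16, #102=17 → choose #106 (9).
From #106: #105=13, #102=20, #101=24, #104=25 → choose #105 (13).
From #105: #102=7, #101=11, #104=26 → choose #102 (7).
From #102: #101=18, #104=28 → choose #101 (18).
From #101: #104=31 → choose #104 (31).
NN route Hub → #103 → #106 → #105 → #102 → #101 → #104 → Hub costs 108.
Optimal: Hub → #103 → #104 → #101 → #102 → #105 → #106 → Hub costs 103 (by enumerating all 360 distinct tours).
Excess = 108 − 103 = 5.

Excess over optimum: 5 m.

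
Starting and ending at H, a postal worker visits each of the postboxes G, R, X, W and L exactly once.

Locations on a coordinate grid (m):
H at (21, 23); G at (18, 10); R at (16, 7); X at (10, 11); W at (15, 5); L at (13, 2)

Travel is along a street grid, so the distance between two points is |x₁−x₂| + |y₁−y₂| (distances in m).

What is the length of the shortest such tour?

With 5 stops there are 5!/2 = 60 distinct round trips (a route and its reverse cost the same).
H-G-R-X-W-L-H: 16+5+10+11+5+29 = 76
H-G-R-X-L-W-H: 16+5+10+12+5+24 = 72
H-G-R-W-X-L-H: 16+5+3+11+12+29 = 76
H-G-R-W-L-X-H: 16+5+3+5+12+23 = 64
H-G-R-L-X-W-H: 16+5+8+12+11+24 = 76
H-G-R-L-W-X-H: 16+5+8+5+11+23 = 68
H-G-X-R-W-L-H: 16+9+10+3+5+29 = 72
H-G-X-R-L-W-H: 16+9+10+8+5+24 = 72
H-G-X-W-R-L-H: 16+9+11+3+8+29 = 76
H-G-X-W-L-R-H: 16+9+11+5+8+21 = 70
H-G-X-L-R-W-H: 16+9+12+8+3+24 = 72
H-G-X-L-W-R-H: 16+9+12+5+3+21 = 66
H-G-W-R-X-L-H: 16+8+3+10+12+29 = 78
H-G-W-R-L-X-H: 16+8+3+8+12+23 = 70
… (46 more)
The minimum is 64.
One optimal route: H → G → R → W → L → X → H (or its reverse).

64 m — the shortest possible round trip.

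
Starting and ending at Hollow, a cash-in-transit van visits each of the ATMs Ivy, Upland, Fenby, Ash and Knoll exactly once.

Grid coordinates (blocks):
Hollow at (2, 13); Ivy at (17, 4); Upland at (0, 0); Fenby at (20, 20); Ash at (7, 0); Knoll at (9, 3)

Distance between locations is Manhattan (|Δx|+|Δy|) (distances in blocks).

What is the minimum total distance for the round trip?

Hollow - Ivy - Upland - Fenby - Ash - Knoll - Hollow: 24+21+40+33+5+17 = 140
Hollow - Ivy - Upland - Fenby - Knoll - Ash - Hollow: 24+21+40+28+5+18 = 136
Hollow - Ivy - Upland - Ash - Fenby - Knoll - Hollow: 24+21+7+33+28+17 = 130
Hollow - Ivy - Upland - Ash - Knoll - Fenby - Hollow: 24+21+7+5+28+25 = 110
Hollow - Ivy - Upland - Knoll - Fenby - Ash - Hollow: 24+21+12+28+33+18 = 136
Hollow - Ivy - Upland - Knoll - Ash - Fenby - Hollow: 24+21+12+5+33+25 = 120
Hollow - Ivy - Fenby - Upland - Ash - Knoll - Hollow: 24+19+40+7+5+17 = 112
Hollow - Ivy - Fenby - Upland - Knoll - Ash - Hollow: 24+19+40+12+5+18 = 118
Hollow - Ivy - Fenby - Ash - Upland - Knoll - Hollow: 24+19+33+7+12+17 = 112
Hollow - Ivy - Fenby - Ash - Knoll - Upland - Hollow: 24+19+33+5+12+15 = 108
Hollow - Ivy - Fenby - Knoll - Upland - Ash - Hollow: 24+19+28+12+7+18 = 108
Hollow - Ivy - Fenby - Knoll - Ash - Upland - Hollow: 24+19+28+5+7+15 = 98
Hollow - Ivy - Ash - Upland - Fenby - Knoll - Hollow: 24+14+7+40+28+17 = 130
Hollow - Ivy - Ash - Upland - Knoll - Fenby - Hollow: 24+14+7+12+28+25 = 110
… (46 more)
Hollow - Upland - Ash - Knoll - Ivy - Fenby - Hollow: 15+7+5+9+19+25 = 80  ← best
The minimum is 80.
One optimal route: Hollow → Upland → Ash → Knoll → Ivy → Fenby → Hollow (or its reverse).

Minimum total distance: 80 blocks.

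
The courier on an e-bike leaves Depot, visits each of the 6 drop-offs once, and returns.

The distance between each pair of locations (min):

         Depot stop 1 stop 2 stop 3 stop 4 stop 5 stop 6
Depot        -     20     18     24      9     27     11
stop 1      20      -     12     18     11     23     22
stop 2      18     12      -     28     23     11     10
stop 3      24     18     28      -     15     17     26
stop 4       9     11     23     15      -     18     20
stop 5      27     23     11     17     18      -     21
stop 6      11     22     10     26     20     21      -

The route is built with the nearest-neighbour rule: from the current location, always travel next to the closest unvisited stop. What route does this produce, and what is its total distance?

Total distance 104 min via the nearest-neighbour route Depot → stop 4 → stop 1 → stop 2 → stop 6 → stop 5 → stop 3 → Depot.

From Depot: distances to unvisited — stop 4=9, stop 6=11, stop 2=18, stop 1=20, stop 3=24, stop 5=27. Nearest is stop 4 (9).
From stop 4: distances to unvisited — stop 1=11, stop 3=15, stop 5=18, stop 6=20, stop 2=23. Nearest is stop 1 (11).
From stop 1: distances to unvisited — stop 2=12, stop 3=18, stop 6=22, stop 5=23. Nearest is stop 2 (12).
From stop 2: distances to unvisited — stop 6=10, stop 5=11, stop 3=28. Nearest is stop 6 (10).
From stop 6: distances to unvisited — stop 5=21, stop 3=26. Nearest is stop 5 (21).
From stop 5: distances to unvisited — stop 3=17. Nearest is stop 3 (17).
Return stop 3→Depot: 24.
Total = 9 + 11 + 12 + 10 + 21 + 17 + 24 = 104.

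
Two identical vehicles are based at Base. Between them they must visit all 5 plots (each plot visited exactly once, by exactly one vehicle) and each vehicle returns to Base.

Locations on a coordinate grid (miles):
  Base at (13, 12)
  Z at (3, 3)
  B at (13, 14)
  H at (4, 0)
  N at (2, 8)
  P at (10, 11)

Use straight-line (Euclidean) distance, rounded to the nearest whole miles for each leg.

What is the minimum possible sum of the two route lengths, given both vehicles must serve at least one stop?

Minimum combined distance: 39 miles.

Try each way of splitting the stops between the two vehicles (each non-empty) and, for each split, find the best tour for each vehicle:
  {Z} + {B, H, N, P}: 26 + 38 = 64
  {B} + {Z, H, N, P}: 4 + 35 = 39
  {Z, B} + {H, N, P}: 30 + 35 = 65
  {H} + {Z, B, N, P}: 30 + 33 = 63
  {Z, H} + {B, N, P}: 31 + 27 = 58
  {B, H} + {Z, N, P}: 34 + 30 = 64
  … (15 splits in total)
Best: vehicle 1 Base → B → Base = 4; vehicle 2 Base → H → Z → N → P → Base = 35; combined 39.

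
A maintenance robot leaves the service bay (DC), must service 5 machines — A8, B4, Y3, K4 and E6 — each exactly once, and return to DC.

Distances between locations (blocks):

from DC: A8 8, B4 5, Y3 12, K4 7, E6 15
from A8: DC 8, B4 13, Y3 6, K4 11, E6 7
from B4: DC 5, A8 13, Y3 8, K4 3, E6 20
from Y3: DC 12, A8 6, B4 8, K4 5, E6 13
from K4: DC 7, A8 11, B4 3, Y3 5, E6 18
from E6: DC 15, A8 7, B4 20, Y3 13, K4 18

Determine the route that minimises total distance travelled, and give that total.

DC → A8 → B4 → Y3 → K4 → E6 → DC: 8+13+8+5+18+15 = 67
DC → A8 → B4 → Y3 → E6 → K4 → DC: 8+13+8+13+18+7 = 67
DC → A8 → B4 → K4 → Y3 → E6 → DC: 8+13+3+5+13+15 = 57
DC → A8 → B4 → K4 → E6 → Y3 → DC: 8+13+3+18+13+12 = 67
DC → A8 → B4 → E6 → Y3 → K4 → DC: 8+13+20+13+5+7 = 66
DC → A8 → B4 → E6 → K4 → Y3 → DC: 8+13+20+18+5+12 = 76
DC → A8 → Y3 → B4 → K4 → E6 → DC: 8+6+8+3+18+15 = 58
DC → A8 → Y3 → B4 → E6 → K4 → DC: 8+6+8+20+18+7 = 67
DC → A8 → Y3 → K4 → B4 → E6 → DC: 8+6+5+3+20+15 = 57
DC → A8 → Y3 → K4 → E6 → B4 → DC: 8+6+5+18+20+5 = 62
DC → A8 → Y3 → E6 → B4 → K4 → DC: 8+6+13+20+3+7 = 57
DC → A8 → Y3 → E6 → K4 → B4 → DC: 8+6+13+18+3+5 = 53
DC → A8 → K4 → B4 → Y3 → E6 → DC: 8+11+3+8+13+15 = 58
DC → A8 → K4 → B4 → E6 → Y3 → DC: 8+11+3+20+13+12 = 67
… (46 more)
DC → A8 → E6 → Y3 → K4 → B4 → DC: 8+7+13+5+3+5 = 41  ← best
The minimum is 41.
One optimal route: DC → A8 → E6 → Y3 → K4 → B4 → DC (or its reverse).

Shortest round trip = 41 blocks.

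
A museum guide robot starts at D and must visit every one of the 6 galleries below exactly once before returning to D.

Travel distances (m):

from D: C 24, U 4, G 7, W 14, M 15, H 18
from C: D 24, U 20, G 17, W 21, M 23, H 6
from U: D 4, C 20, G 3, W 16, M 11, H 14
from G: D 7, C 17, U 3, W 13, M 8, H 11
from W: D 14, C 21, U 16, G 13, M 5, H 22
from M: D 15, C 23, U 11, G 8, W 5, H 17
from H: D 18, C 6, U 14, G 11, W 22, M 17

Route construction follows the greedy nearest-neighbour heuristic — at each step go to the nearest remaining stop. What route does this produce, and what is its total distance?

From D: distances to unvisited — U=4, G=7, W=14, M=15, H=18, C=24. Nearest is U (4).
From U: distances to unvisited — G=3, M=11, H=14, W=16, C=20. Nearest is G (3).
From G: distances to unvisited — M=8, H=11, W=13, C=17. Nearest is M (8).
From M: distances to unvisited — W=5, H=17, C=23. Nearest is W (5).
From W: distances to unvisited — C=21, H=22. Nearest is C (21).
From C: distances to unvisited — H=6. Nearest is H (6).
Return H→D: 18.
Total = 4 + 3 + 8 + 5 + 21 + 6 + 18 = 65.

65 m along D → U → G → M → W → C → H → D.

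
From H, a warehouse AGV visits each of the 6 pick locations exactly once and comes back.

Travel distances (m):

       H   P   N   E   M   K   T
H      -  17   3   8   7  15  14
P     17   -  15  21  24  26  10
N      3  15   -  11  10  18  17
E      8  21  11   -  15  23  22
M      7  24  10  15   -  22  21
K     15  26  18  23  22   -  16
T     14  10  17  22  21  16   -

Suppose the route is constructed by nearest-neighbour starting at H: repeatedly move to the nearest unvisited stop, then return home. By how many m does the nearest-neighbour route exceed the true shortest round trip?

The nearest-neighbour route is 1 m longer than optimal.

From H: N=3, M=7, E=8, T=14, K=15, P=17 → choose N (3).
From N: M=10, E=11, P=15, T=17, K=18 → choose M (10).
From M: E=15, T=21, K=22, P=24 → choose E (15).
From E: P=21, T=22, K=23 → choose P (21).
From P: T=10, K=26 → choose T (10).
From T: K=16 → choose K (16).
NN route H → N → M → E → P → T → K → H costs 90.
Optimal: H → N → P → T → K → E → M → H costs 89 (by enumerating all 360 distinct tours).
Excess = 90 − 89 = 1.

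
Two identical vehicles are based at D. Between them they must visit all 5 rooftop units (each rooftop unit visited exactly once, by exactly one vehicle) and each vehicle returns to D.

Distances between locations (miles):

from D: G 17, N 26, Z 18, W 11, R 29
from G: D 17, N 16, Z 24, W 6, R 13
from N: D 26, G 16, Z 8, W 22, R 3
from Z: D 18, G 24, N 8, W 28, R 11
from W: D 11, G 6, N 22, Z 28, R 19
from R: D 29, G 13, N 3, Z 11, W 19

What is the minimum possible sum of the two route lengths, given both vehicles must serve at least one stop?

Minimum combined distance: 81 miles.

Try each way of splitting the stops between the two vehicles (each non-empty) and, for each split, find the best tour for each vehicle:
  {G} + {N, Z, W, R}: 34 + 59 = 93
  {N} + {G, Z, W, R}: 52 + 59 = 111
  {G, N} + {Z, W, R}: 59 + 59 = 118
  {Z} + {G, N, W, R}: 36 + 59 = 95
  {G, Z} + {N, W, R}: 59 + 59 = 118
  {N, Z} + {G, W, R}: 52 + 59 = 111
  … (15 splits in total)
  {W} + {G, N, Z, R}: 22 + 59 = 81  ← best
Best: vehicle 1 D → W → D = 22; vehicle 2 D → G → R → N → Z → D = 59; combined 81.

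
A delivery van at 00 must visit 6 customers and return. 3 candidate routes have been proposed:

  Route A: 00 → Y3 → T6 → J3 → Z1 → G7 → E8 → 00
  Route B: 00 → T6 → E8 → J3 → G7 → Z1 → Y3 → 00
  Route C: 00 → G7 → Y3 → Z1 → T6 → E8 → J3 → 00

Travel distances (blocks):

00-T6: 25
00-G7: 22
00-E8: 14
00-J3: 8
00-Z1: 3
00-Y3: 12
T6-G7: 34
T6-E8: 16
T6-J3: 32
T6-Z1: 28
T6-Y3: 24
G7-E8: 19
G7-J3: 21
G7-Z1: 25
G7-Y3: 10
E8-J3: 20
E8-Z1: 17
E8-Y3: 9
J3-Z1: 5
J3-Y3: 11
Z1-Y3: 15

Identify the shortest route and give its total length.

119 blocks — Route C is the shortest.

Route A: 12 + 24 + 32 + 5 + 25 + 19 + 14 = 131
Route B: 25 + 16 + 20 + 21 + 25 + 15 + 12 = 134
Route C: 22 + 10 + 15 + 28 + 16 + 20 + 8 = 119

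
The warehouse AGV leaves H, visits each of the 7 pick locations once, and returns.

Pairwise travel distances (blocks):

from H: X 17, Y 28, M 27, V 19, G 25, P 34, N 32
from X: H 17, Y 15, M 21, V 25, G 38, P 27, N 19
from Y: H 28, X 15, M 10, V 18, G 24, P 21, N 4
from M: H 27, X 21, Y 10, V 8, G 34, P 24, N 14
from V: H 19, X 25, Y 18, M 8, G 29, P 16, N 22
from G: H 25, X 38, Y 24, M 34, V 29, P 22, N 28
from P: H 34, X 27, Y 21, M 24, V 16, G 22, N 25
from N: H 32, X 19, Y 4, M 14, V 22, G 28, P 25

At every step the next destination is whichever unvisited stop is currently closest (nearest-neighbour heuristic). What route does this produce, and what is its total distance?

Nearest-neighbour total = 121 blocks; route H → X → Y → N → M → V → P → G → H.

H → [X:17 / V:19 / G:25 / M:27 / Y:28 / N:32 / P:34] → X (17)
X → [Y:15 / N:19 / M:21 / V:25 / P:27 / G:38] → Y (15)
Y → [N:4 / M:10 / V:18 / P:21 / G:24] → N (4)
N → [M:14 / V:22 / P:25 / G:28] → M (14)
M → [V:8 / P:24 / G:34] → V (8)
V → [P:16 / G:29] → P (16)
P → [G:22] → G (22)
Return G→H: 25.
Total = 17 + 15 + 4 + 14 + 8 + 16 + 22 + 25 = 121.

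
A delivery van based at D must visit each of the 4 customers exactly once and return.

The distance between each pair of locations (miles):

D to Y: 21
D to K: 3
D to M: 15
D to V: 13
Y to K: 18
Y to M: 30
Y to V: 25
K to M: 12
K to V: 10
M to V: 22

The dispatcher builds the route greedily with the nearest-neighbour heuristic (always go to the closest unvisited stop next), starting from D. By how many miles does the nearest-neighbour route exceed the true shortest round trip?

Excess over optimum: 3 miles.

From D: K=3, V=13, M=15, Y=21 → choose K (3).
From K: V=10, M=12, Y=18 → choose V (10).
From V: M=22, Y=25 → choose M (22).
From M: Y=30 → choose Y (30).
NN route D → K → V → M → Y → D costs 86.
Optimal: D → Y → V → K → M → D costs 83 (by enumerating all 12 distinct tours).
Excess = 86 − 83 = 3.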